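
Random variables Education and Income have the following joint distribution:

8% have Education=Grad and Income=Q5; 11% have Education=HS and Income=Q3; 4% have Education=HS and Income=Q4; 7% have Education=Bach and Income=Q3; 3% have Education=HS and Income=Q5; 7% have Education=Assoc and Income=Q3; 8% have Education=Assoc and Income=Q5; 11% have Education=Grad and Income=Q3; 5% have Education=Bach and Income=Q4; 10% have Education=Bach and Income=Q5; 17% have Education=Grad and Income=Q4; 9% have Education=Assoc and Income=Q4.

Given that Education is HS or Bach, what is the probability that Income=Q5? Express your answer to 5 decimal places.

P(Education=HS) = 0.11 + 0.04 + 0.03 = 0.18.
P(Education=Bach) = 0.07 + 0.05 + 0.10 = 0.22.
P(Education ∈ {HS, Bach}) = 0.18 + 0.22 = 0.40; P(Income=Q5, Education ∈ {HS, Bach}) = 0.03 + 0.10 = 0.13.
P(Income=Q5 | Education ∈ {HS, Bach}) = 0.13/0.40 = 0.32500.

0.32500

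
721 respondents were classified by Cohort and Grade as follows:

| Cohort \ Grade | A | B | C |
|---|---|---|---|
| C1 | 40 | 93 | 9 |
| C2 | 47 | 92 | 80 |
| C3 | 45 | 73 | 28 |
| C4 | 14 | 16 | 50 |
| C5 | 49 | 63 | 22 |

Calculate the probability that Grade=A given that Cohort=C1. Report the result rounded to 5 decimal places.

0.28169

Total with Cohort=C1: 40 + 93 + 9 = 142.
P(Grade=A | Cohort=C1) = 40/142 = 0.28169.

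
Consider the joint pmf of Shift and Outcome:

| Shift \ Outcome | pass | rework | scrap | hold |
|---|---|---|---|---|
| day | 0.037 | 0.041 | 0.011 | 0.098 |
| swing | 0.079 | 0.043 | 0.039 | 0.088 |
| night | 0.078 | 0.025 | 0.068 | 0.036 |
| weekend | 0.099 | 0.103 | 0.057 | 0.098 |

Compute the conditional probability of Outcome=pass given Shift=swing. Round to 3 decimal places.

0.317

P(Shift=swing) = 0.079 + 0.043 + 0.039 + 0.088 = 0.249.
P(Outcome=pass | Shift=swing) = 0.079/0.249 = 0.317.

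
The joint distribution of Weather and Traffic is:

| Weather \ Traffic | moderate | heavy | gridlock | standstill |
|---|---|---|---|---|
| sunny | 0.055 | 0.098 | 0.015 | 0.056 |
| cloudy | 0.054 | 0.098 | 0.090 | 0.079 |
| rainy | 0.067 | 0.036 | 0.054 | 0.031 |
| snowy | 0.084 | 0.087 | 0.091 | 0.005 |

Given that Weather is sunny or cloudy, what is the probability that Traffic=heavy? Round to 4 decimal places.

0.3596

P(Weather=sunny) = 0.055 + 0.098 + 0.015 + 0.056 = 0.224.
P(Weather=cloudy) = 0.054 + 0.098 + 0.090 + 0.079 = 0.321.
P(Weather ∈ {sunny, cloudy}) = 0.224 + 0.321 = 0.545; P(Traffic=heavy, Weather ∈ {sunny, cloudy}) = 0.098 + 0.098 = 0.196.
P(Traffic=heavy | Weather ∈ {sunny, cloudy}) = 0.196/0.545 = 0.3596.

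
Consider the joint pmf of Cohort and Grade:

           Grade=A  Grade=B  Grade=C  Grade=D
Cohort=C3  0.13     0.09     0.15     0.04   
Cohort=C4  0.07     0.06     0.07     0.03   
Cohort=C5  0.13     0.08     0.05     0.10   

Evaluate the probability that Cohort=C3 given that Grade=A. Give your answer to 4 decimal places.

P(Grade=A) = 0.13 + 0.07 + 0.13 = 0.33.
P(Cohort=C3 | Grade=A) = 0.13/0.33 = 0.3939.

0.3939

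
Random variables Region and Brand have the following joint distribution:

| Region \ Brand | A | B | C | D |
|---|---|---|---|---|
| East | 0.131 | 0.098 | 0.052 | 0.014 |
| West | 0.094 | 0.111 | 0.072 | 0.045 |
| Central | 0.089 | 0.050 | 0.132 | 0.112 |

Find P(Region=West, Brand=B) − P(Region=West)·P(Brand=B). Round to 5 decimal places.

0.02760

P(Region=West) = 0.094 + 0.111 + 0.072 + 0.045 = 0.322.
P(Brand=B) = 0.098 + 0.111 + 0.050 = 0.259.
P(Region=West, Brand=B) − P(Region=West)P(Brand=B) = 0.111 − 0.322×0.259 = 0.02760.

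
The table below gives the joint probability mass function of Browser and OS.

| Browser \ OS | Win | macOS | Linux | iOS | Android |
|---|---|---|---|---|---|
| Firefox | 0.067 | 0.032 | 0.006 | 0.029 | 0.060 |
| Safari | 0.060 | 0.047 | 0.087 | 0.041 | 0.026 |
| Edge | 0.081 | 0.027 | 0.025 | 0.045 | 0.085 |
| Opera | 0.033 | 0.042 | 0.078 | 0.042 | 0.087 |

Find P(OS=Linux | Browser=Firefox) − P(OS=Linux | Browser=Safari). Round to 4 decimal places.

-0.3024

P(Browser=Firefox) = 0.067 + 0.032 + 0.006 + 0.029 + 0.060 = 0.194; P(OS=Linux | Browser=Firefox) = 0.006/0.194 = 0.03093.
P(Browser=Safari) = 0.060 + 0.047 + 0.087 + 0.041 + 0.026 = 0.261; P(OS=Linux | Browser=Safari) = 0.087/0.261 = 0.33333.
Difference = -0.3024.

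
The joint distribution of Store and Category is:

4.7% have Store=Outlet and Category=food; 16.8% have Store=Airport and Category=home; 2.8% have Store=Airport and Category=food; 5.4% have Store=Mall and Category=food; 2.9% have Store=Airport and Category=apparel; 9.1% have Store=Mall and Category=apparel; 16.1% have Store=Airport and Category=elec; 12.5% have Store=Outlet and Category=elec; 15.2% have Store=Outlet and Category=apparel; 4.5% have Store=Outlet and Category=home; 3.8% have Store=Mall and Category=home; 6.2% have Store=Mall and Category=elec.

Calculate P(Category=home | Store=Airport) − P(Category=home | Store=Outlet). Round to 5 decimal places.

P(Store=Airport) = 0.028 + 0.029 + 0.161 + 0.168 = 0.386; P(Category=home | Store=Airport) = 0.168/0.386 = 0.435233.
P(Store=Outlet) = 0.047 + 0.152 + 0.125 + 0.045 = 0.369; P(Category=home | Store=Outlet) = 0.045/0.369 = 0.121951.
Difference = 0.31328.

0.31328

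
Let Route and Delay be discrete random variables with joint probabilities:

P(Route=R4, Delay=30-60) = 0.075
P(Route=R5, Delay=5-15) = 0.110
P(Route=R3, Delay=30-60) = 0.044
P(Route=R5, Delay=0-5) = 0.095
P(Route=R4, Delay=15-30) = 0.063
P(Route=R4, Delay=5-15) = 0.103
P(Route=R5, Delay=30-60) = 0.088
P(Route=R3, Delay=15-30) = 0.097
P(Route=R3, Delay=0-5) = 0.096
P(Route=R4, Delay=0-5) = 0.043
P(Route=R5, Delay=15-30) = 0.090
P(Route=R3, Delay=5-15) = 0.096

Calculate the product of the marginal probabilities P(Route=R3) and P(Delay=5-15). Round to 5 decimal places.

P(Route=R3) = 0.096 + 0.096 + 0.097 + 0.044 = 0.333.
P(Delay=5-15) = 0.096 + 0.103 + 0.110 = 0.309.
Product: 0.333 × 0.309 = 0.10290.

0.10290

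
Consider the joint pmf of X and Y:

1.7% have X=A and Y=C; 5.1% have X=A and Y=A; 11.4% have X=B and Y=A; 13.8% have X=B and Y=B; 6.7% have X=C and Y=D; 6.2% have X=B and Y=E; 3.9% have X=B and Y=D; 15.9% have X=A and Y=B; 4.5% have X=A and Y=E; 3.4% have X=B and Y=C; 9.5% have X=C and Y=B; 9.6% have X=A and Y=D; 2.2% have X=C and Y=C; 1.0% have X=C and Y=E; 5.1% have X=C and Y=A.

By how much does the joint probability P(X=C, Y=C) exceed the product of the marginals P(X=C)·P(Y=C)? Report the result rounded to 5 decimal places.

P(X=C) = 0.051 + 0.095 + 0.022 + 0.067 + 0.010 = 0.245.
P(Y=C) = 0.017 + 0.034 + 0.022 = 0.073.
P(X=C, Y=C) − P(X=C)P(Y=C) = 0.022 − 0.245×0.073 = 0.00412.

0.00412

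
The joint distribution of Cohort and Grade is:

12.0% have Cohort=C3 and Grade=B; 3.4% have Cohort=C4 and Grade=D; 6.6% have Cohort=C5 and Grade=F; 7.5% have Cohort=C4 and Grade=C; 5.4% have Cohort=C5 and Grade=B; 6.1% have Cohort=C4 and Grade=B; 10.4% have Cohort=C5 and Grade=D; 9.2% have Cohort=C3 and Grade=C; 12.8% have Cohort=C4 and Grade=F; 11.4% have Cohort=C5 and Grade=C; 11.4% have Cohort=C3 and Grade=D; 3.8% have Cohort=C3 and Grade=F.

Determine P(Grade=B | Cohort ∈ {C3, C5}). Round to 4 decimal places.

P(Cohort=C3) = 0.120 + 0.092 + 0.114 + 0.038 = 0.364.
P(Cohort=C5) = 0.054 + 0.114 + 0.104 + 0.066 = 0.338.
P(Cohort ∈ {C3, C5}) = 0.364 + 0.338 = 0.702; P(Grade=B, Cohort ∈ {C3, C5}) = 0.120 + 0.054 = 0.174.
P(Grade=B | Cohort ∈ {C3, C5}) = 0.174/0.702 = 0.2479.

0.2479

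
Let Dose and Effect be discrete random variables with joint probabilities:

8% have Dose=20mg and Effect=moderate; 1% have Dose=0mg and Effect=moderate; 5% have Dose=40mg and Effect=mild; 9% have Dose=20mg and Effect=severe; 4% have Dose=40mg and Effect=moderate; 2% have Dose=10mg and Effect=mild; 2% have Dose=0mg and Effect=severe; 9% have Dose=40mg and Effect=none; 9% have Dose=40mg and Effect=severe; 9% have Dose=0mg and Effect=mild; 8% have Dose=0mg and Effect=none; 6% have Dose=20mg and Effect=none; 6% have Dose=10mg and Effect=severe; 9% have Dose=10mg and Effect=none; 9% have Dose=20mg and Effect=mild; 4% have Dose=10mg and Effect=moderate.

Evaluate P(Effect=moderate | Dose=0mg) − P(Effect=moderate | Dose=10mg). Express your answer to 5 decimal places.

-0.14048

P(Dose=0mg) = 0.08 + 0.09 + 0.01 + 0.02 = 0.20; P(Effect=moderate | Dose=0mg) = 0.01/0.20 = 0.050000.
P(Dose=10mg) = 0.09 + 0.02 + 0.04 + 0.06 = 0.21; P(Effect=moderate | Dose=10mg) = 0.04/0.21 = 0.190476.
Difference = -0.14048.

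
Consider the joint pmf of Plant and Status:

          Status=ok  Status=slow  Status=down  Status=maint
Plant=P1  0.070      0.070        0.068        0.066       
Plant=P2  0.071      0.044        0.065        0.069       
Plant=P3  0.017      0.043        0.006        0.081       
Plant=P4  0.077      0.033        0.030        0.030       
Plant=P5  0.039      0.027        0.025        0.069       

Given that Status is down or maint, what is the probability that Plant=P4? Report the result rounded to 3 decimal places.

0.118

P(Status=down) = 0.068 + 0.065 + 0.006 + 0.030 + 0.025 = 0.194.
P(Status=maint) = 0.066 + 0.069 + 0.081 + 0.030 + 0.069 = 0.315.
P(Status ∈ {down, maint}) = 0.194 + 0.315 = 0.509; P(Plant=P4, Status ∈ {down, maint}) = 0.030 + 0.030 = 0.060.
P(Plant=P4 | Status ∈ {down, maint}) = 0.060/0.509 = 0.118.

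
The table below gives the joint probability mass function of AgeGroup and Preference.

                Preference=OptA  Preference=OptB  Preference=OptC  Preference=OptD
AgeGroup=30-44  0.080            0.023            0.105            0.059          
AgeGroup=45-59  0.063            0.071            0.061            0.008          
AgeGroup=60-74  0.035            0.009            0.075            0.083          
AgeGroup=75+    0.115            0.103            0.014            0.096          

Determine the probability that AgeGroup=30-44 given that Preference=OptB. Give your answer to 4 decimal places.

0.1117

P(Preference=OptB) = 0.023 + 0.071 + 0.009 + 0.103 = 0.206.
P(AgeGroup=30-44 | Preference=OptB) = 0.023/0.206 = 0.1117.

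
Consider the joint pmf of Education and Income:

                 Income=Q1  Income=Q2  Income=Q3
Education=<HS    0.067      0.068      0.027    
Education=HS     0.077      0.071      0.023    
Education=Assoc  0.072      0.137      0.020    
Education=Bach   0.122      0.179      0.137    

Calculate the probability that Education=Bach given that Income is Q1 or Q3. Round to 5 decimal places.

P(Income=Q1) = 0.067 + 0.077 + 0.072 + 0.122 = 0.338.
P(Income=Q3) = 0.027 + 0.023 + 0.020 + 0.137 = 0.207.
P(Income ∈ {Q1, Q3}) = 0.338 + 0.207 = 0.545; P(Education=Bach, Income ∈ {Q1, Q3}) = 0.122 + 0.137 = 0.259.
P(Education=Bach | Income ∈ {Q1, Q3}) = 0.259/0.545 = 0.47523.

0.47523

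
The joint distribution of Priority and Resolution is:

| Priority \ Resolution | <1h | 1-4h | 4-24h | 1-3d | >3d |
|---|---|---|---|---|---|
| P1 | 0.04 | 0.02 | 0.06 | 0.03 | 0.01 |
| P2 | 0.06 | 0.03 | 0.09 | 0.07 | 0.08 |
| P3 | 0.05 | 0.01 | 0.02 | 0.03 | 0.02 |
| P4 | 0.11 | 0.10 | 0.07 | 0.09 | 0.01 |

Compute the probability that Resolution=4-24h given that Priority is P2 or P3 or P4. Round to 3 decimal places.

P(Priority=P2) = 0.06 + 0.03 + 0.09 + 0.07 + 0.08 = 0.33.
P(Priority=P3) = 0.05 + 0.01 + 0.02 + 0.03 + 0.02 = 0.13.
P(Priority=P4) = 0.11 + 0.10 + 0.07 + 0.09 + 0.01 = 0.38.
P(Priority ∈ {P2, P3, P4}) = 0.33 + 0.13 + 0.38 = 0.84; P(Resolution=4-24h, Priority ∈ {P2, P3, P4}) = 0.09 + 0.02 + 0.07 = 0.18.
P(Resolution=4-24h | Priority ∈ {P2, P3, P4}) = 0.18/0.84 = 0.214.

0.214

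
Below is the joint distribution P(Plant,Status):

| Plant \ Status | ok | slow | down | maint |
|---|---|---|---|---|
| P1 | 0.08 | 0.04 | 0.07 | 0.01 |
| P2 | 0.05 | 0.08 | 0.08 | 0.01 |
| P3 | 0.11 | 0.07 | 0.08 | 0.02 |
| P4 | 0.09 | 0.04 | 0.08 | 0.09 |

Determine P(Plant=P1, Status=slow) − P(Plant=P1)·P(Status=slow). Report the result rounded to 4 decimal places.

-0.0060

P(Plant=P1) = 0.08 + 0.04 + 0.07 + 0.01 = 0.20.
P(Status=slow) = 0.04 + 0.08 + 0.07 + 0.04 = 0.23.
P(Plant=P1, Status=slow) − P(Plant=P1)P(Status=slow) = 0.04 − 0.20×0.23 = -0.0060.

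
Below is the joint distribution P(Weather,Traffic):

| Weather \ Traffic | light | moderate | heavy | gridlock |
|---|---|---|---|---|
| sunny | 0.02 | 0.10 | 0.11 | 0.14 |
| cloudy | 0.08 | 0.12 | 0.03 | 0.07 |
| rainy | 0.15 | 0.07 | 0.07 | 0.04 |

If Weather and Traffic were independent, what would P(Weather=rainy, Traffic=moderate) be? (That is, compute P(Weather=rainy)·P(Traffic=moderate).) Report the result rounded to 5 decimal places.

0.09570

P(Weather=rainy) = 0.15 + 0.07 + 0.07 + 0.04 = 0.33.
P(Traffic=moderate) = 0.10 + 0.12 + 0.07 = 0.29.
Product: 0.33 × 0.29 = 0.09570.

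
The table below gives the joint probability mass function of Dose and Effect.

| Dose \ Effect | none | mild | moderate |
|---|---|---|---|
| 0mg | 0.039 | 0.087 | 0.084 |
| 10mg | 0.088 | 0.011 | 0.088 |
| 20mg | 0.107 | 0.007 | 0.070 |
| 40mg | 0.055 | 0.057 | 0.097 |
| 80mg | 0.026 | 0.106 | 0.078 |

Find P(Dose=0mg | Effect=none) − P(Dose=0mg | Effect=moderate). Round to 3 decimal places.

-0.078

P(Effect=none) = 0.039 + 0.088 + 0.107 + 0.055 + 0.026 = 0.315; P(Dose=0mg | Effect=none) = 0.039/0.315 = 0.1238.
P(Effect=moderate) = 0.084 + 0.088 + 0.070 + 0.097 + 0.078 = 0.417; P(Dose=0mg | Effect=moderate) = 0.084/0.417 = 0.2014.
Difference = -0.078.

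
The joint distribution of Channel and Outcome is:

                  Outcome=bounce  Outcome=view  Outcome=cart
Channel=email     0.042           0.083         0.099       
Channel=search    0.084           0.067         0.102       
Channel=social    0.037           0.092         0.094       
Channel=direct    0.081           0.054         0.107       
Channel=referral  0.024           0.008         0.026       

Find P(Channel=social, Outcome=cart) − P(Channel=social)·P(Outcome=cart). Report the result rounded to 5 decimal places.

P(Channel=social) = 0.037 + 0.092 + 0.094 = 0.223.
P(Outcome=cart) = 0.099 + 0.102 + 0.094 + 0.107 + 0.026 = 0.428.
P(Channel=social, Outcome=cart) − P(Channel=social)P(Outcome=cart) = 0.094 − 0.223×0.428 = -0.00144.

-0.00144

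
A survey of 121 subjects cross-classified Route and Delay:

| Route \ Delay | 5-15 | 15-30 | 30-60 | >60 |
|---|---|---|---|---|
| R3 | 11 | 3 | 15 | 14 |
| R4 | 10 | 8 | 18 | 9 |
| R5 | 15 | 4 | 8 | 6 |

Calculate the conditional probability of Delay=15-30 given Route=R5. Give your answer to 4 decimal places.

Total with Route=R5: 15 + 4 + 8 + 6 = 33.
P(Delay=15-30 | Route=R5) = 4/33 = 0.1212.

0.1212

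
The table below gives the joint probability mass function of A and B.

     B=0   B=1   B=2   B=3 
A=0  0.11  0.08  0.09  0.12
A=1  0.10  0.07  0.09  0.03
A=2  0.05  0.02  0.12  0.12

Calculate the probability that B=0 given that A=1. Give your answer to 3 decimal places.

P(A=1) = 0.10 + 0.07 + 0.09 + 0.03 = 0.29.
P(B=0 | A=1) = 0.10/0.29 = 0.345.

0.345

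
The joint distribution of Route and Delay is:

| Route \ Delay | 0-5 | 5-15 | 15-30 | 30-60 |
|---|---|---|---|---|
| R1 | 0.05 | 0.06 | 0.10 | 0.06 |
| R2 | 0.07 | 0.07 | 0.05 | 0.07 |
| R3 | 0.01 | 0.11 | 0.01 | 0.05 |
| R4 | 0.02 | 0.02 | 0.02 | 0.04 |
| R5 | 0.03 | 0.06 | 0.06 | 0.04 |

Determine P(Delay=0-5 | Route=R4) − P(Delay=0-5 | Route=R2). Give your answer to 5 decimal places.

-0.06923

P(Route=R4) = 0.02 + 0.02 + 0.02 + 0.04 = 0.10; P(Delay=0-5 | Route=R4) = 0.02/0.10 = 0.200000.
P(Route=R2) = 0.07 + 0.07 + 0.05 + 0.07 = 0.26; P(Delay=0-5 | Route=R2) = 0.07/0.26 = 0.269231.
Difference = -0.06923.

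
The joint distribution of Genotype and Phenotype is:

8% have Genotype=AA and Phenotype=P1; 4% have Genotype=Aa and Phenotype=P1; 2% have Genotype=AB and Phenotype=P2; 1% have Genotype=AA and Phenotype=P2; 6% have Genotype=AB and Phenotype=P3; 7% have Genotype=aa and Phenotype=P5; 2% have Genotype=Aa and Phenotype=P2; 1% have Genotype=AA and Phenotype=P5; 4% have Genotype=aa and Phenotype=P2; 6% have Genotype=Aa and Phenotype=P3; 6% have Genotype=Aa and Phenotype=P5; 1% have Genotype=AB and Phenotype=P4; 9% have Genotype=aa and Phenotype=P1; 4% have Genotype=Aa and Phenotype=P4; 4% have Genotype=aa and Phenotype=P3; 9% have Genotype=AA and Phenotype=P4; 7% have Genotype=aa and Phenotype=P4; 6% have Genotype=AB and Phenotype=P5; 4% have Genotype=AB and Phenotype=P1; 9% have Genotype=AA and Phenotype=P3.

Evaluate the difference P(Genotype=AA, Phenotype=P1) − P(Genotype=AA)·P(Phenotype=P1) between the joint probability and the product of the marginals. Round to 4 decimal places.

0.0100

P(Genotype=AA) = 0.08 + 0.01 + 0.09 + 0.09 + 0.01 = 0.28.
P(Phenotype=P1) = 0.08 + 0.04 + 0.09 + 0.04 = 0.25.
P(Genotype=AA, Phenotype=P1) − P(Genotype=AA)P(Phenotype=P1) = 0.08 − 0.28×0.25 = 0.0100.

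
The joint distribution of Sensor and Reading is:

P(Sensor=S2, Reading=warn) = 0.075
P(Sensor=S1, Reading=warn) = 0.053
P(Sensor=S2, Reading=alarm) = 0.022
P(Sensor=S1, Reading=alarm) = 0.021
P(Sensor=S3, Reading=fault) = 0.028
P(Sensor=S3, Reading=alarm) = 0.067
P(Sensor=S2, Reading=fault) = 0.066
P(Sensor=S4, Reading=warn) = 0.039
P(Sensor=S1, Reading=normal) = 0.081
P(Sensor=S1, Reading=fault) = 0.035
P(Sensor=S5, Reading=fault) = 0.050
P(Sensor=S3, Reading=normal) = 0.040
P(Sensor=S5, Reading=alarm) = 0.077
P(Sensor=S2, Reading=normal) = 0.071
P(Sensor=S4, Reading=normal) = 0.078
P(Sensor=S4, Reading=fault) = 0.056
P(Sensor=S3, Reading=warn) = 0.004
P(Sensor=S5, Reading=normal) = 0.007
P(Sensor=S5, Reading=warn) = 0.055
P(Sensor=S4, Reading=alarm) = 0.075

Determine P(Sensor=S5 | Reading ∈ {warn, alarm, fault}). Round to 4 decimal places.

0.2517

P(Reading=warn) = 0.053 + 0.075 + 0.004 + 0.039 + 0.055 = 0.226.
P(Reading=alarm) = 0.021 + 0.022 + 0.067 + 0.075 + 0.077 = 0.262.
P(Reading=fault) = 0.035 + 0.066 + 0.028 + 0.056 + 0.050 = 0.235.
P(Reading ∈ {warn, alarm, fault}) = 0.226 + 0.262 + 0.235 = 0.723; P(Sensor=S5, Reading ∈ {warn, alarm, fault}) = 0.055 + 0.077 + 0.050 = 0.182.
P(Sensor=S5 | Reading ∈ {warn, alarm, fault}) = 0.182/0.723 = 0.2517.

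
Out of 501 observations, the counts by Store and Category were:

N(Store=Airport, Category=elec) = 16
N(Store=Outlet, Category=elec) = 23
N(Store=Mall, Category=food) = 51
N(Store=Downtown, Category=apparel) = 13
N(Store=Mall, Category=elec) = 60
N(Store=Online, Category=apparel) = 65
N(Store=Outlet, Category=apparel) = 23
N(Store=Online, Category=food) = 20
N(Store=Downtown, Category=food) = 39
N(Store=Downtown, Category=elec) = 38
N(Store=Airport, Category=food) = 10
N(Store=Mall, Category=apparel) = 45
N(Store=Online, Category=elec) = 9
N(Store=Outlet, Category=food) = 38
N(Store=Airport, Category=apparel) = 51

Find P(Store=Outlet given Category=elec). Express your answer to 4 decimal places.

Total with Category=elec: 38 + 60 + 16 + 23 + 9 = 146.
P(Store=Outlet | Category=elec) = 23/146 = 0.1575.

0.1575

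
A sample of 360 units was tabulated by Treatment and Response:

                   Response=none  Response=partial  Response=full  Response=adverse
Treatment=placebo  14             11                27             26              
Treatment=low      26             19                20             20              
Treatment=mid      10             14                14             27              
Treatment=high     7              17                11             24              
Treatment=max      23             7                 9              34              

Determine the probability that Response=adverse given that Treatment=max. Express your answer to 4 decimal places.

0.4658

Total with Treatment=max: 23 + 7 + 9 + 34 = 73.
P(Response=adverse | Treatment=max) = 34/73 = 0.4658.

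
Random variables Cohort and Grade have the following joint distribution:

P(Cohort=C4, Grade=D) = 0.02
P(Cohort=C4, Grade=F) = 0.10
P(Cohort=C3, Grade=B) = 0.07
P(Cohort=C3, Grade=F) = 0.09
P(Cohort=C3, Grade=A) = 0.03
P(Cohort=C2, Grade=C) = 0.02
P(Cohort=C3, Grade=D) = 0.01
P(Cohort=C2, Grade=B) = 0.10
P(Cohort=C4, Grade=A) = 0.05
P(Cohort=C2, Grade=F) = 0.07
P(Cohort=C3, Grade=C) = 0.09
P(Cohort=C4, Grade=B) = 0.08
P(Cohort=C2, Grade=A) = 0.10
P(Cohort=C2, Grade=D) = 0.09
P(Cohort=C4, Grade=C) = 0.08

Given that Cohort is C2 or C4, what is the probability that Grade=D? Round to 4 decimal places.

P(Cohort=C2) = 0.10 + 0.10 + 0.02 + 0.09 + 0.07 = 0.38.
P(Cohort=C4) = 0.05 + 0.08 + 0.08 + 0.02 + 0.10 = 0.33.
P(Cohort ∈ {C2, C4}) = 0.38 + 0.33 = 0.71; P(Grade=D, Cohort ∈ {C2, C4}) = 0.09 + 0.02 = 0.11.
P(Grade=D | Cohort ∈ {C2, C4}) = 0.11/0.71 = 0.1549.

0.1549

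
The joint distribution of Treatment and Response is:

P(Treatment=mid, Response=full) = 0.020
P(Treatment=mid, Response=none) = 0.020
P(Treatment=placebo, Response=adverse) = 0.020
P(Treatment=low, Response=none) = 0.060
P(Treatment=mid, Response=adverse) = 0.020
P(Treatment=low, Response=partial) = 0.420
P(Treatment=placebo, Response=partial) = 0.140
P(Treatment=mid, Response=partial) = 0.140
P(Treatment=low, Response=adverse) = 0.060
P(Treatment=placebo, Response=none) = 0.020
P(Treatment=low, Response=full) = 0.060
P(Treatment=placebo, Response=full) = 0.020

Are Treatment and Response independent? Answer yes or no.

yes

Every cell satisfies P(Treatment,Response) = P(Treatment)·P(Response). For instance P(Treatment=low) = 0.600, P(Response=full) = 0.100, and 0.600×0.100 = 0.060 matches the joint entry. So Treatment and Response are independent.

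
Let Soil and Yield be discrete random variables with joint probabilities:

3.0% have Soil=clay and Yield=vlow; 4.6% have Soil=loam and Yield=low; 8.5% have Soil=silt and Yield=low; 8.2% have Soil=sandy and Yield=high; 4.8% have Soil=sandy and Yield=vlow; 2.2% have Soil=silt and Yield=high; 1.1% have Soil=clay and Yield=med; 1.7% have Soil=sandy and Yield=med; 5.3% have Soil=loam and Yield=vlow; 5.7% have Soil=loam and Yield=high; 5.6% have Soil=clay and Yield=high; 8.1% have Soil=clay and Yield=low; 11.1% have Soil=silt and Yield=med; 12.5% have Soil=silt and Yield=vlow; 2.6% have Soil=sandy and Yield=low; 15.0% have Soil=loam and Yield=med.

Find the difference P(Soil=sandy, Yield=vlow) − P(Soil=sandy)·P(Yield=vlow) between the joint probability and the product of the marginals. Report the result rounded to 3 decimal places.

0.004

P(Soil=sandy) = 0.048 + 0.026 + 0.017 + 0.082 = 0.173.
P(Yield=vlow) = 0.048 + 0.053 + 0.030 + 0.125 = 0.256.
P(Soil=sandy, Yield=vlow) − P(Soil=sandy)P(Yield=vlow) = 0.048 − 0.173×0.256 = 0.004.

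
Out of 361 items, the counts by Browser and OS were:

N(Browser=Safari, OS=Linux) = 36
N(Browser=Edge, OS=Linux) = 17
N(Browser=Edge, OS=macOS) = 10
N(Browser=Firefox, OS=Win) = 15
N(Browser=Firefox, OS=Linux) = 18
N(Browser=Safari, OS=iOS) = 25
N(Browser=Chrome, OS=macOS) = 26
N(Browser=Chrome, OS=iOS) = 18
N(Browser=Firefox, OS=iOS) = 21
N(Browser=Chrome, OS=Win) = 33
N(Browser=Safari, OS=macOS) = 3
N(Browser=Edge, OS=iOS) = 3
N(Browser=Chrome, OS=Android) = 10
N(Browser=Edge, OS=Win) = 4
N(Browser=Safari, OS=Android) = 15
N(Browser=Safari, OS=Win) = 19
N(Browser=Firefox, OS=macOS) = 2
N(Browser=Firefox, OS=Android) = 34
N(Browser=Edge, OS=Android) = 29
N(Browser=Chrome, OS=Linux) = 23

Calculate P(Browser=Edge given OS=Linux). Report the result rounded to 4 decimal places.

Total with OS=Linux: 23 + 18 + 36 + 17 = 94.
P(Browser=Edge | OS=Linux) = 17/94 = 0.1809.

0.1809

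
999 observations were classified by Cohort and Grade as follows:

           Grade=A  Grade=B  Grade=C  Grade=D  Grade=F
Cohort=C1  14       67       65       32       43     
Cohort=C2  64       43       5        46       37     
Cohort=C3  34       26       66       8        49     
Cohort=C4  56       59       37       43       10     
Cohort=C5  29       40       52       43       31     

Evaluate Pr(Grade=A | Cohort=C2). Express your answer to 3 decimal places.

0.328

Total with Cohort=C2: 64 + 43 + 5 + 46 + 37 = 195.
P(Grade=A | Cohort=C2) = 64/195 = 0.328.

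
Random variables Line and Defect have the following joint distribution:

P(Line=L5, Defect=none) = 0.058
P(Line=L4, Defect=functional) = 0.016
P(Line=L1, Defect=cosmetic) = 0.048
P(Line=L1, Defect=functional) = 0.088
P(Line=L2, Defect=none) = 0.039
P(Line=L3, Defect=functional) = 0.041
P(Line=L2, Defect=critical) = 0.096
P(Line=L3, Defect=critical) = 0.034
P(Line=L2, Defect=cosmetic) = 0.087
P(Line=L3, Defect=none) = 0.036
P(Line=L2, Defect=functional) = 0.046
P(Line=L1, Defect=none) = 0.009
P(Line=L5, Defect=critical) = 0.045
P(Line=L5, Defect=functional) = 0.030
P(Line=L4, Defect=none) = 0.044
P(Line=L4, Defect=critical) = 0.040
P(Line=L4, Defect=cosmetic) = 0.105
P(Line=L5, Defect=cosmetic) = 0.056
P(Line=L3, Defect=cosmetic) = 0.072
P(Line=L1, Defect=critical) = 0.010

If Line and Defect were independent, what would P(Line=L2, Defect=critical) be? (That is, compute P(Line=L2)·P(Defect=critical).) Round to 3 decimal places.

P(Line=L2) = 0.039 + 0.087 + 0.046 + 0.096 = 0.268.
P(Defect=critical) = 0.010 + 0.096 + 0.034 + 0.040 + 0.045 = 0.225.
Product: 0.268 × 0.225 = 0.060.

0.060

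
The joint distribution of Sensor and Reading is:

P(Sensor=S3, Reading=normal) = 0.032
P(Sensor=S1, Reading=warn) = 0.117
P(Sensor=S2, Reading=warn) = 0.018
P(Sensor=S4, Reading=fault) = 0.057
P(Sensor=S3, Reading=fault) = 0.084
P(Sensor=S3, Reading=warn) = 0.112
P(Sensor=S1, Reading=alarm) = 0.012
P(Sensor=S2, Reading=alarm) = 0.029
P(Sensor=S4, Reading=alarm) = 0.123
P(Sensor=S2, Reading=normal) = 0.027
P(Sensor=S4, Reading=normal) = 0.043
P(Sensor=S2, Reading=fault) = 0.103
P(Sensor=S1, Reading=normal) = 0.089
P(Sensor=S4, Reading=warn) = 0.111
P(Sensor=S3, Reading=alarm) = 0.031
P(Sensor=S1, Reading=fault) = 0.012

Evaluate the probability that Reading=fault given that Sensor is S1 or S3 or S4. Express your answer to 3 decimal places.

P(Sensor=S1) = 0.089 + 0.117 + 0.012 + 0.012 = 0.230.
P(Sensor=S3) = 0.032 + 0.112 + 0.031 + 0.084 = 0.259.
P(Sensor=S4) = 0.043 + 0.111 + 0.123 + 0.057 = 0.334.
P(Sensor ∈ {S1, S3, S4}) = 0.230 + 0.259 + 0.334 = 0.823; P(Reading=fault, Sensor ∈ {S1, S3, S4}) = 0.012 + 0.084 + 0.057 = 0.153.
P(Reading=fault | Sensor ∈ {S1, S3, S4}) = 0.153/0.823 = 0.186.

0.186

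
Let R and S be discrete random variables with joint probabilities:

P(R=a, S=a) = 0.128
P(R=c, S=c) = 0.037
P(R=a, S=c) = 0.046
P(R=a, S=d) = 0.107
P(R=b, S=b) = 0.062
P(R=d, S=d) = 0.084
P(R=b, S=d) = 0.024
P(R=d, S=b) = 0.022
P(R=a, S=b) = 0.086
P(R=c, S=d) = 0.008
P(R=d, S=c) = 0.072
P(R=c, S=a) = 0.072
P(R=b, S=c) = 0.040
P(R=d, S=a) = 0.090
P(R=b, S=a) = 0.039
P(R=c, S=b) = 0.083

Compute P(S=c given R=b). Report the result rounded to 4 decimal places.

0.2424

P(R=b) = 0.039 + 0.062 + 0.040 + 0.024 = 0.165.
P(S=c | R=b) = 0.040/0.165 = 0.2424.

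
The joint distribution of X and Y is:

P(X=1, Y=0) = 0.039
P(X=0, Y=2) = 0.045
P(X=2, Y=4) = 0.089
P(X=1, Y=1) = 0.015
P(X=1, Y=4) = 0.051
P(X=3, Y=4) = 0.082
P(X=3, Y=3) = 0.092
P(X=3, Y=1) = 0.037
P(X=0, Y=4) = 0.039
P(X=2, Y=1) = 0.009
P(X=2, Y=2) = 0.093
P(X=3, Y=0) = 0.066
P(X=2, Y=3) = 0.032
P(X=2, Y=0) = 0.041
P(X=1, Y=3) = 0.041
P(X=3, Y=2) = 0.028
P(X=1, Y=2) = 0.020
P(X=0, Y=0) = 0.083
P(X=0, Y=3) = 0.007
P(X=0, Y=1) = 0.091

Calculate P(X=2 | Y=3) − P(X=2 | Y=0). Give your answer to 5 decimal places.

0.00701

P(Y=3) = 0.007 + 0.041 + 0.032 + 0.092 = 0.172; P(X=2 | Y=3) = 0.032/0.172 = 0.186047.
P(Y=0) = 0.083 + 0.039 + 0.041 + 0.066 = 0.229; P(X=2 | Y=0) = 0.041/0.229 = 0.179039.
Difference = 0.00701.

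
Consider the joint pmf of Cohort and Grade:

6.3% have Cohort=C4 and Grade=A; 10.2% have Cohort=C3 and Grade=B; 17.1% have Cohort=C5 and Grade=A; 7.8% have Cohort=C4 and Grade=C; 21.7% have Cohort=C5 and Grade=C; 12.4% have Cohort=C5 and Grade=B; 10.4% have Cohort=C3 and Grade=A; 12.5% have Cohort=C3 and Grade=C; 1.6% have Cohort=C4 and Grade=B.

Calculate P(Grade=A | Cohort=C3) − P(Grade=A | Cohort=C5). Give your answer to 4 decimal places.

P(Cohort=C3) = 0.104 + 0.102 + 0.125 = 0.331; P(Grade=A | Cohort=C3) = 0.104/0.331 = 0.31420.
P(Cohort=C5) = 0.171 + 0.124 + 0.217 = 0.512; P(Grade=A | Cohort=C5) = 0.171/0.512 = 0.33398.
Difference = -0.0198.

-0.0198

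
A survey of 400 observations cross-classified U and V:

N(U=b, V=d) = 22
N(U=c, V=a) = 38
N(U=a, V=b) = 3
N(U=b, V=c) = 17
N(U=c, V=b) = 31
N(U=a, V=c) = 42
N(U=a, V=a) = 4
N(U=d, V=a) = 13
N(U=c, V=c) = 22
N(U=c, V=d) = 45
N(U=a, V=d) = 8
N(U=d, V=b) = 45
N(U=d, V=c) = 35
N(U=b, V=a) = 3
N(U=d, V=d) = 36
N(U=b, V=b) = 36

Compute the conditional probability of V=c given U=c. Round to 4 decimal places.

Total with U=c: 38 + 31 + 22 + 45 = 136.
P(V=c | U=c) = 22/136 = 0.1618.

0.1618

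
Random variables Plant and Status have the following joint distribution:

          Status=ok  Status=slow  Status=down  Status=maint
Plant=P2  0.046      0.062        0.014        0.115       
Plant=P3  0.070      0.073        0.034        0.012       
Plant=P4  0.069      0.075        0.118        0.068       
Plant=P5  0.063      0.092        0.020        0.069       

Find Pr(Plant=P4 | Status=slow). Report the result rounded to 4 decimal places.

0.2483

P(Status=slow) = 0.062 + 0.073 + 0.075 + 0.092 = 0.302.
P(Plant=P4 | Status=slow) = 0.075/0.302 = 0.2483.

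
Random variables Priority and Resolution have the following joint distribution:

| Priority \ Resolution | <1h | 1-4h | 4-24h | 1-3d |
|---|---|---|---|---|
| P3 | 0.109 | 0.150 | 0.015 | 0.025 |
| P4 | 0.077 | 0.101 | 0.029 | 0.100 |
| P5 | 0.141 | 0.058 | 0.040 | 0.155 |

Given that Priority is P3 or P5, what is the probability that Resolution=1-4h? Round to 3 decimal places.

P(Priority=P3) = 0.109 + 0.150 + 0.015 + 0.025 = 0.299.
P(Priority=P5) = 0.141 + 0.058 + 0.040 + 0.155 = 0.394.
P(Priority ∈ {P3, P5}) = 0.299 + 0.394 = 0.693; P(Resolution=1-4h, Priority ∈ {P3, P5}) = 0.150 + 0.058 = 0.208.
P(Resolution=1-4h | Priority ∈ {P3, P5}) = 0.208/0.693 = 0.300.

0.300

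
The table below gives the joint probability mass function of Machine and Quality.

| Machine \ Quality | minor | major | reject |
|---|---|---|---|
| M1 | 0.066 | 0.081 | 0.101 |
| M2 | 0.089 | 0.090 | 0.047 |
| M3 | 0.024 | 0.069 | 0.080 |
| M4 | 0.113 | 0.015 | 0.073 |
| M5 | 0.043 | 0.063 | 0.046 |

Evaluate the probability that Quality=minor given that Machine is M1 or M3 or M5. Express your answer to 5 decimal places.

P(Machine=M1) = 0.066 + 0.081 + 0.101 = 0.248.
P(Machine=M3) = 0.024 + 0.069 + 0.080 = 0.173.
P(Machine=M5) = 0.043 + 0.063 + 0.046 = 0.152.
P(Machine ∈ {M1, M3, M5}) = 0.248 + 0.173 + 0.152 = 0.573; P(Quality=minor, Machine ∈ {M1, M3, M5}) = 0.066 + 0.024 + 0.043 = 0.133.
P(Quality=minor | Machine ∈ {M1, M3, M5}) = 0.133/0.573 = 0.23211.

0.23211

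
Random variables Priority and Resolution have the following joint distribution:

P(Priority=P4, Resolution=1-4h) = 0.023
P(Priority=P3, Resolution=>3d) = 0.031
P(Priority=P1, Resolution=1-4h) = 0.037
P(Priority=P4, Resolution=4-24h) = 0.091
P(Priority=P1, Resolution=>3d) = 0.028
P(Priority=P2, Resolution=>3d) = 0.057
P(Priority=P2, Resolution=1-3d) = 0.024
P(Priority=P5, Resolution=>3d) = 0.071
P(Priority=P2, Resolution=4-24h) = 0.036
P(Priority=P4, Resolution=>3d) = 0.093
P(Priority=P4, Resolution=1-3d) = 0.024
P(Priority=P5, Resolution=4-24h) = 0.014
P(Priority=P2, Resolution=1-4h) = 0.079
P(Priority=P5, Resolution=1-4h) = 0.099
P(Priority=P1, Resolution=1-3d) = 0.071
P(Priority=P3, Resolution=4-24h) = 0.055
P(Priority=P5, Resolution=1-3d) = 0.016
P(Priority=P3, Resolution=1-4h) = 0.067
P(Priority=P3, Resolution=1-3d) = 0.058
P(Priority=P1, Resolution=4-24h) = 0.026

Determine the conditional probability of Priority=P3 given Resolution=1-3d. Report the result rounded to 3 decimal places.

0.301

P(Resolution=1-3d) = 0.071 + 0.024 + 0.058 + 0.024 + 0.016 = 0.193.
P(Priority=P3 | Resolution=1-3d) = 0.058/0.193 = 0.301.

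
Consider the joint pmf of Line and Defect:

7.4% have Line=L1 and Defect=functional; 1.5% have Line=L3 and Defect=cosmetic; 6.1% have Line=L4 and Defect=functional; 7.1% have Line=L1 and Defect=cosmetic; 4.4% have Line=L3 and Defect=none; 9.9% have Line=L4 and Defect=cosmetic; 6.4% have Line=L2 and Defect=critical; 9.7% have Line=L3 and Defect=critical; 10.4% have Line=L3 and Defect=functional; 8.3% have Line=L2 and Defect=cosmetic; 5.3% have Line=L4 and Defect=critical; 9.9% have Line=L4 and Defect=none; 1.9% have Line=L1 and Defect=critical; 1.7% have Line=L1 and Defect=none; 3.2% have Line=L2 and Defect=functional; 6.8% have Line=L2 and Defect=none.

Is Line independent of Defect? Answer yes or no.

no

P(Line=L3) = 0.260 and P(Defect=cosmetic) = 0.268, so their product is 0.06968, but P(Line=L3, Defect=cosmetic) = 0.015. Since these differ, Line and Defect are not independent.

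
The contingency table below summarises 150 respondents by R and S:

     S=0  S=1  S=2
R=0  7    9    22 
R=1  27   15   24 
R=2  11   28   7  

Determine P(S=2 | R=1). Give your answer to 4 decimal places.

0.3636

Total with R=1: 27 + 15 + 24 = 66.
P(S=2 | R=1) = 24/66 = 0.3636.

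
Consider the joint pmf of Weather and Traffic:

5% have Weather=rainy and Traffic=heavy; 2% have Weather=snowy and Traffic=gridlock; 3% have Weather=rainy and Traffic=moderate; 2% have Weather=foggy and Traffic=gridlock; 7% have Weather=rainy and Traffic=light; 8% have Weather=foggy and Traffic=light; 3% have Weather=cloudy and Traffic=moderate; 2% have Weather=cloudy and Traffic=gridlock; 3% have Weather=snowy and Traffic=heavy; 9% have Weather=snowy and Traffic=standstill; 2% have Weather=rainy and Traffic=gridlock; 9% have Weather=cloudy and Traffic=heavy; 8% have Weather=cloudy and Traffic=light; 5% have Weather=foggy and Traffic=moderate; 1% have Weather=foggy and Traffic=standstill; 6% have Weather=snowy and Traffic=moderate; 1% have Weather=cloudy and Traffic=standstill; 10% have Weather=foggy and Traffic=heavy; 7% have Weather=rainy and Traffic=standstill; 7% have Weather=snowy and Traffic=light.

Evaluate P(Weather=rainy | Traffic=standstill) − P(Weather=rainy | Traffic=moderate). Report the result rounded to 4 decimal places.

0.2124

P(Traffic=standstill) = 0.01 + 0.07 + 0.09 + 0.01 = 0.18; P(Weather=rainy | Traffic=standstill) = 0.07/0.18 = 0.38889.
P(Traffic=moderate) = 0.03 + 0.03 + 0.06 + 0.05 = 0.17; P(Weather=rainy | Traffic=moderate) = 0.03/0.17 = 0.17647.
Difference = 0.2124.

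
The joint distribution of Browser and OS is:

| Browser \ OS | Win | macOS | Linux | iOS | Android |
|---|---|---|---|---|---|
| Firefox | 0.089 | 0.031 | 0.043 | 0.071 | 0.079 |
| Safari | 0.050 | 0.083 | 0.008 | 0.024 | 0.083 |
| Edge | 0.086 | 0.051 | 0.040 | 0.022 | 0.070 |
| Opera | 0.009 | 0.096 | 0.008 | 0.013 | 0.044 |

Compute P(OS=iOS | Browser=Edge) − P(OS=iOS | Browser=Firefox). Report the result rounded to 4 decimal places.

-0.1451

P(Browser=Edge) = 0.086 + 0.051 + 0.040 + 0.022 + 0.070 = 0.269; P(OS=iOS | Browser=Edge) = 0.022/0.269 = 0.08178.
P(Browser=Firefox) = 0.089 + 0.031 + 0.043 + 0.071 + 0.079 = 0.313; P(OS=iOS | Browser=Firefox) = 0.071/0.313 = 0.22684.
Difference = -0.1451.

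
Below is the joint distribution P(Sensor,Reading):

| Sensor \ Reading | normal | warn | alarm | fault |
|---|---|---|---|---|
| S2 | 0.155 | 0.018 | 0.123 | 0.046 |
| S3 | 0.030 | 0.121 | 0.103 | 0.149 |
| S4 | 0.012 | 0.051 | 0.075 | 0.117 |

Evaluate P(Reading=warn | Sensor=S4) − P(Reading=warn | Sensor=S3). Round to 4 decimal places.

P(Sensor=S4) = 0.012 + 0.051 + 0.075 + 0.117 = 0.255; P(Reading=warn | Sensor=S4) = 0.051/0.255 = 0.20000.
P(Sensor=S3) = 0.030 + 0.121 + 0.103 + 0.149 = 0.403; P(Reading=warn | Sensor=S3) = 0.121/0.403 = 0.30025.
Difference = -0.1002.

-0.1002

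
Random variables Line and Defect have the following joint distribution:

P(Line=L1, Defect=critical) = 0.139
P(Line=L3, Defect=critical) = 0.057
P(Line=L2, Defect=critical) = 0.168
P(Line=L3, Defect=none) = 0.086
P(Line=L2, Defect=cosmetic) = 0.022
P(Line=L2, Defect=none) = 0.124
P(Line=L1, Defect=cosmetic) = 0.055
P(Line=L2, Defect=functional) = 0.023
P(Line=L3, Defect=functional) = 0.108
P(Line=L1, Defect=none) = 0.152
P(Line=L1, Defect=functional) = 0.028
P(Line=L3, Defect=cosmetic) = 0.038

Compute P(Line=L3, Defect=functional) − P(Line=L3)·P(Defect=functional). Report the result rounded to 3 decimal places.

0.062

P(Line=L3) = 0.086 + 0.038 + 0.108 + 0.057 = 0.289.
P(Defect=functional) = 0.028 + 0.023 + 0.108 = 0.159.
P(Line=L3, Defect=functional) − P(Line=L3)P(Defect=functional) = 0.108 − 0.289×0.159 = 0.062.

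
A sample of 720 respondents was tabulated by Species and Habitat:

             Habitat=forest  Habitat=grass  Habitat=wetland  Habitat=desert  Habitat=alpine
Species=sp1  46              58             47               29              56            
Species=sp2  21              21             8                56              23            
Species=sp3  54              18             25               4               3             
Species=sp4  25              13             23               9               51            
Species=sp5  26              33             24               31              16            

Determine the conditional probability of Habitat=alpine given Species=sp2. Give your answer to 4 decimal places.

Total with Species=sp2: 21 + 21 + 8 + 56 + 23 = 129.
P(Habitat=alpine | Species=sp2) = 23/129 = 0.1783.

0.1783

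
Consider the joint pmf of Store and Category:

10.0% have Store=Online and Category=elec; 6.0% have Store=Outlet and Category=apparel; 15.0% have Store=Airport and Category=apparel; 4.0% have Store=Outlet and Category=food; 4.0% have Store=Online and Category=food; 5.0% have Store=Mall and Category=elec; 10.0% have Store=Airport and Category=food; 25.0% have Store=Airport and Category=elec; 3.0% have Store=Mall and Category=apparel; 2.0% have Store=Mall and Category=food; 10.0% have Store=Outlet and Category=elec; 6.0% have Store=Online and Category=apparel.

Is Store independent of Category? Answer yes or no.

yes

Every cell satisfies P(Store,Category) = P(Store)·P(Category). For instance P(Store=Mall) = 0.100, P(Category=elec) = 0.500, and 0.100×0.500 = 0.050 matches the joint entry. So Store and Category are independent.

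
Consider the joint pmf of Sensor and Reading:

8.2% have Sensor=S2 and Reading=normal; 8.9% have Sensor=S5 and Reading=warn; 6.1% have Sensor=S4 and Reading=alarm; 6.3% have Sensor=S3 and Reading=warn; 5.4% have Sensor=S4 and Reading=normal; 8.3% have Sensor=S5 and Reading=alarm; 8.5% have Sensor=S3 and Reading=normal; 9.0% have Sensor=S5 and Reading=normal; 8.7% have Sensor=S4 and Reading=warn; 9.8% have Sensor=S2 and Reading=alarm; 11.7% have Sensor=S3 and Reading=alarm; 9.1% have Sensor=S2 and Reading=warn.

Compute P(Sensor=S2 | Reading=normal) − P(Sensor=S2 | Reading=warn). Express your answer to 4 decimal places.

-0.0121

P(Reading=normal) = 0.082 + 0.085 + 0.054 + 0.090 = 0.311; P(Sensor=S2 | Reading=normal) = 0.082/0.311 = 0.26367.
P(Reading=warn) = 0.091 + 0.063 + 0.087 + 0.089 = 0.330; P(Sensor=S2 | Reading=warn) = 0.091/0.330 = 0.27576.
Difference = -0.0121.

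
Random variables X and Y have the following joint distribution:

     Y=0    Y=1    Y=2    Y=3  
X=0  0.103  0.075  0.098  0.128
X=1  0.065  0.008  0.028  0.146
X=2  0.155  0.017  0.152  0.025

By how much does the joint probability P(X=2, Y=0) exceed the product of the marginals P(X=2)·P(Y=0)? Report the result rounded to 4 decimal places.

0.0423

P(X=2) = 0.155 + 0.017 + 0.152 + 0.025 = 0.349.
P(Y=0) = 0.103 + 0.065 + 0.155 = 0.323.
P(X=2, Y=0) − P(X=2)P(Y=0) = 0.155 − 0.349×0.323 = 0.0423.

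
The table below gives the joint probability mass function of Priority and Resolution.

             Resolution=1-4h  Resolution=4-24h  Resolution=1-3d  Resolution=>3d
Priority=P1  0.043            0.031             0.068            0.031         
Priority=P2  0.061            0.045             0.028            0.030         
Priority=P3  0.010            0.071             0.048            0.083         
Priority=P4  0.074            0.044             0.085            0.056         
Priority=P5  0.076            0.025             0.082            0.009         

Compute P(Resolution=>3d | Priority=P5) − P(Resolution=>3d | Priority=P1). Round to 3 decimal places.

P(Priority=P5) = 0.076 + 0.025 + 0.082 + 0.009 = 0.192; P(Resolution=>3d | Priority=P5) = 0.009/0.192 = 0.0469.
P(Priority=P1) = 0.043 + 0.031 + 0.068 + 0.031 = 0.173; P(Resolution=>3d | Priority=P1) = 0.031/0.173 = 0.1792.
Difference = -0.132.

-0.132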